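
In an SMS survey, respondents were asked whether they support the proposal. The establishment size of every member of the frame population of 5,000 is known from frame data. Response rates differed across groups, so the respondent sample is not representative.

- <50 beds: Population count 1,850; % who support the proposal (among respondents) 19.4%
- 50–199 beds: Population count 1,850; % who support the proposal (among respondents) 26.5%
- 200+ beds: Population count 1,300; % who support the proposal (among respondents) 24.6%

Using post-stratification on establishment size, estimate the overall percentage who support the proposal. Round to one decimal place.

Weight each group's respondent value by its population share:
  <50 beds: (1,850/5,000) × 19.4 = 7.178
  50–199 beds: (1,850/5,000) × 26.5 = 9.805
  200+ beds: (1,300/5,000) × 24.6 = 6.396
Post-stratified estimate = 23.379 → 23.4%.

23.4%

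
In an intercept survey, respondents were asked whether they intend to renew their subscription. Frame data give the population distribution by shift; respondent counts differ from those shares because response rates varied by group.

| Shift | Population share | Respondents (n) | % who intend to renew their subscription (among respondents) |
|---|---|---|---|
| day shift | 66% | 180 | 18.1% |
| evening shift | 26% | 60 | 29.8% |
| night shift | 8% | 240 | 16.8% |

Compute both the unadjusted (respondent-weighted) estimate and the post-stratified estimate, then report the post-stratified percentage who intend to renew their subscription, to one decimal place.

21.0%

Naive respondent-only estimate (weights = respondent counts):
  (180/480)×18.1 + (60/480)×29.8 + (240/480)×16.8 = 18.9125%
Post-stratified estimate weights by population shares:
  0.66×18.1 + 0.26×29.8 + 0.08×16.8 = 21.038%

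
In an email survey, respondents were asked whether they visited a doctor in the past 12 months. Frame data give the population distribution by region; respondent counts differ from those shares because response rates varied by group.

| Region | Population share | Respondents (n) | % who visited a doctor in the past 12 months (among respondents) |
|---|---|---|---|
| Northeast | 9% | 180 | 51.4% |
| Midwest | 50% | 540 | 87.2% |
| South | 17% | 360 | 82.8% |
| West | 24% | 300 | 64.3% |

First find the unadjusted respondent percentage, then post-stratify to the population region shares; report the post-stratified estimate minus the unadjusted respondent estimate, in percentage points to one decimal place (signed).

+1.3 percentage points

Naive respondent-only estimate (weights = respondent counts):
  (180/1380)×51.4 + (540/1380)×87.2 + (360/1380)×82.8 + (300/1380)×64.3 = 76.4043%
Post-stratified estimate weights by population shares:
  0.09×51.4 + 0.5×87.2 + 0.17×82.8 + 0.24×64.3 = 77.734%
Difference = 77.734 − 76.4043 = 1.3297 pp.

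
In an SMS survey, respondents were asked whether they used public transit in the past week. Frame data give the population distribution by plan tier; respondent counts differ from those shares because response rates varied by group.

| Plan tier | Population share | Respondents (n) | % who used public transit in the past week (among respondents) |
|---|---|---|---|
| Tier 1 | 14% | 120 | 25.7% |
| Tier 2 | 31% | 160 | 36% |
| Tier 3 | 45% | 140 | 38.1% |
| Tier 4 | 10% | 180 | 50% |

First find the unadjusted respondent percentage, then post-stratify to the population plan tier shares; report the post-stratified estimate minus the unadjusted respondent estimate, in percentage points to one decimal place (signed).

-1.7 percentage points

Unadjusted (pooled respondent) estimate weights by respondent counts:
  (120/600)×25.7 + (160/600)×36 + (140/600)×38.1 + (180/600)×50 = 38.63%
Reweighting by population plan tier shares:
  0.14×25.7 + 0.31×36 + 0.45×38.1 + 0.1×50 = 36.903%
Difference = 36.903 − 38.63 = -1.727 pp.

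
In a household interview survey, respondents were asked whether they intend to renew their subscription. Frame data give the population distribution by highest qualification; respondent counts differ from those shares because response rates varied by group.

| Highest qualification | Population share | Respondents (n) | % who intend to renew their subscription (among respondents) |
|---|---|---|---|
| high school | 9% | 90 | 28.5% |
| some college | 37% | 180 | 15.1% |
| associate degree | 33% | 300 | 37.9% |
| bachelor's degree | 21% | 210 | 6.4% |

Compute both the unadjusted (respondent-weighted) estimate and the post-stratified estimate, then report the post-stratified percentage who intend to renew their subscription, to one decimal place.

22.0%

Naive respondent-only estimate (weights = respondent counts):
  (90/780)×28.5 + (180/780)×15.1 + (300/780)×37.9 + (210/780)×6.4 = 23.0731%
Post-stratified estimate weights by population shares:
  0.09×28.5 + 0.37×15.1 + 0.33×37.9 + 0.21×6.4 = 22.003%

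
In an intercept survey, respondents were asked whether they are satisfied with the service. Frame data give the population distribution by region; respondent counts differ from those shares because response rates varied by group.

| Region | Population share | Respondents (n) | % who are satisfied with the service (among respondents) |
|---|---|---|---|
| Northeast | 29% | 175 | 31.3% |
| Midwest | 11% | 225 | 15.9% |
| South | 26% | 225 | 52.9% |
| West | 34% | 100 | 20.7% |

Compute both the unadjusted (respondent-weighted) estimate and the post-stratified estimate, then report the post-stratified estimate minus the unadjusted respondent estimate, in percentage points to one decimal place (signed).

Without adjustment, the pooled respondent share is:
  (175/725)×31.3 + (225/725)×15.9 + (225/725)×52.9 + (100/725)×20.7 = 31.7621%
Reweighting by population region shares:
  0.29×31.3 + 0.11×15.9 + 0.26×52.9 + 0.34×20.7 = 31.618%
Difference = 31.618 − 31.7621 = -0.1441 pp.

-0.1 percentage points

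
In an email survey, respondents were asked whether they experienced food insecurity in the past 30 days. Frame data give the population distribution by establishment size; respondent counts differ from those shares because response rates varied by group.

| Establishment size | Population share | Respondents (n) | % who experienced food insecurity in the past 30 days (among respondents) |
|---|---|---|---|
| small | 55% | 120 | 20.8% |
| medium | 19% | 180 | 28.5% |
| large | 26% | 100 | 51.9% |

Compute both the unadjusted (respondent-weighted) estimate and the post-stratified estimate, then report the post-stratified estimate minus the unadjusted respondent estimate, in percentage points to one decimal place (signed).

Without adjustment, the pooled respondent share is:
  (120/400)×20.8 + (180/400)×28.5 + (100/400)×51.9 = 32.04%
Post-stratified estimate weights by population shares:
  0.55×20.8 + 0.19×28.5 + 0.26×51.9 = 30.349%
Difference = 30.349 − 32.04 = -1.691 pp.

-1.7 percentage points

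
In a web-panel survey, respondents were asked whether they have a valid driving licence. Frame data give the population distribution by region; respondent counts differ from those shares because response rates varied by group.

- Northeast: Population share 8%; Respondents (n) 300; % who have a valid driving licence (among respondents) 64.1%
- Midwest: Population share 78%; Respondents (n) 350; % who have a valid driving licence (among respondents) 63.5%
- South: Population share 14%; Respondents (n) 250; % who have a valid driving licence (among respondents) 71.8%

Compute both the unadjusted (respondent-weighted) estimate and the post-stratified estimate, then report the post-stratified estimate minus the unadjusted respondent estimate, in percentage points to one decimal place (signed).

Naive respondent-only estimate (weights = respondent counts):
  (300/900)×64.1 + (350/900)×63.5 + (250/900)×71.8 = 66.0056%
Post-stratifying to population shares instead:
  0.08×64.1 + 0.78×63.5 + 0.14×71.8 = 64.71%
Difference = 64.71 − 66.0056 = -1.2956 pp.

-1.3 percentage points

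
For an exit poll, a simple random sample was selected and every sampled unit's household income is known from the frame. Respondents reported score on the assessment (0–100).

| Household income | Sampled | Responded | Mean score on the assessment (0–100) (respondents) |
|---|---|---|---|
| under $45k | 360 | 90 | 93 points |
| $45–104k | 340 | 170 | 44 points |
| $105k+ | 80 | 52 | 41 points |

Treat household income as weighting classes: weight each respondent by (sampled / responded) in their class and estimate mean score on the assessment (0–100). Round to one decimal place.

Response rates by class: under $45k 90/360 = 25%, $45–104k 170/340 = 50%, $105k+ 52/80 = 65%.
With weight = n_sampled/n_responded per class, the weighted class total is n_sampled:
  under $45k: 360 × 93 = 33,480
  $45–104k: 340 × 44 = 14,960
  $105k+: 80 × 41 = 3280
Adjusted estimate = 51,720 / 780 = 66.3077 → 66.3.

66.3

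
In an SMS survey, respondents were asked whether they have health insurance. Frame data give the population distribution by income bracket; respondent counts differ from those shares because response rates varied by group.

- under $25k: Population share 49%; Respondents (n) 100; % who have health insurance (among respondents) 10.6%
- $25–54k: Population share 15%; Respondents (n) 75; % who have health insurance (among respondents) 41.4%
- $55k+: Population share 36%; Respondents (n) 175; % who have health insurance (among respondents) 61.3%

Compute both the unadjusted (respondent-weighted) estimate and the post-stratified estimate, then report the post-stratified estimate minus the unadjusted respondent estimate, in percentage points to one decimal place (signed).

Without adjustment, the pooled respondent share is:
  (100/350)×10.6 + (75/350)×41.4 + (175/350)×61.3 = 42.55%
Reweighting by population income bracket shares:
  0.49×10.6 + 0.15×41.4 + 0.36×61.3 = 33.472%
Difference = 33.472 − 42.55 = -9.078 pp.

-9.1 percentage points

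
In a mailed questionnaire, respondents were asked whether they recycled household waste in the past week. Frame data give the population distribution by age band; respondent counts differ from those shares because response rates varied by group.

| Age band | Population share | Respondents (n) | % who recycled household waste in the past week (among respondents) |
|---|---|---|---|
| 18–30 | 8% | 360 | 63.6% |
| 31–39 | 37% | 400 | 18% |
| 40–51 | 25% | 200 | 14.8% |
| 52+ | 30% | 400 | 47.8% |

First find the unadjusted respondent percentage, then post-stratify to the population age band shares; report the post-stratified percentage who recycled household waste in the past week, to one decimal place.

29.8%

Naive respondent-only estimate (weights = respondent counts):
  (360/1360)×63.6 + (400/1360)×18 + (200/1360)×14.8 + (400/1360)×47.8 = 38.3647%
Post-stratified estimate weights by population shares:
  0.08×63.6 + 0.37×18 + 0.25×14.8 + 0.3×47.8 = 29.788%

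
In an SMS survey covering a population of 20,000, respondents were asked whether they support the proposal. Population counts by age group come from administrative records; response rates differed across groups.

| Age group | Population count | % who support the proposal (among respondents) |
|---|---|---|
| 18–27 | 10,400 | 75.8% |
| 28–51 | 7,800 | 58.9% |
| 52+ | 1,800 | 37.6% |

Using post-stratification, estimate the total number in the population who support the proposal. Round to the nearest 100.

Estimated count per cell = population count × respondent percentage:
  18–27: 10,400 × 75.8% = 7883.2
  28–51: 7,800 × 58.9% = 4594.2
  52+: 1,800 × 37.6% = 676.8
Estimated total = 13154.2 → 13,200.

13,200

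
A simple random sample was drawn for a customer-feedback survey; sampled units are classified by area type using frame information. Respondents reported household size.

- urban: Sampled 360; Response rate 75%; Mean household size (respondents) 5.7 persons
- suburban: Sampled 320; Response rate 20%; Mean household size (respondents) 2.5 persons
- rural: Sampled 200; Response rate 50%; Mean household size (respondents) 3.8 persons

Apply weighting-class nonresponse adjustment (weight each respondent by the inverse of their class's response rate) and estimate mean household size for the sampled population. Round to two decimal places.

4.10

Weighting each respondent by the inverse class response rate inflates each class back to its sampled size, so the class weight is n_sampled:
  urban: 360 × 5.7 = 2052
  suburban: 320 × 2.5 = 800
  rural: 200 × 3.8 = 760
Adjusted estimate = 3612 / 880 = 4.10454 → 4.10.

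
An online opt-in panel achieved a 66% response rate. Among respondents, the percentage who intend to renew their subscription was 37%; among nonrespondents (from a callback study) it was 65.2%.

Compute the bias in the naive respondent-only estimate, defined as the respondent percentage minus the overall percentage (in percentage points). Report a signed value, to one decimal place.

Nonresponse fraction = 1 − 0.66 = 0.34.
Bias = (nonresponse fraction) × (respondent percentage − nonrespondent percentage)
     = 0.34 × (37 − 65.2) = 0.34 × -28.2 = -9.588.

-9.6 percentage points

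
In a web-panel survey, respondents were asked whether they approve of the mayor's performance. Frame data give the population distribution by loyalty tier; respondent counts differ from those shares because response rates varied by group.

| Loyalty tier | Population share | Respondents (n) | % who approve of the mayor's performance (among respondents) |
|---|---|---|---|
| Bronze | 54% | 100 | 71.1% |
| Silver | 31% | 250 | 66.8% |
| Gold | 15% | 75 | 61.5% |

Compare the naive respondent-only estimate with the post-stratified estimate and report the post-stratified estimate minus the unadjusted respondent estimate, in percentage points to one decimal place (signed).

Unadjusted (pooled respondent) estimate weights by respondent counts:
  (100/425)×71.1 + (250/425)×66.8 + (75/425)×61.5 = 66.8765%
Post-stratifying to population shares instead:
  0.54×71.1 + 0.31×66.8 + 0.15×61.5 = 68.327%
Difference = 68.327 − 66.8765 = 1.4505 pp.

+1.5 percentage points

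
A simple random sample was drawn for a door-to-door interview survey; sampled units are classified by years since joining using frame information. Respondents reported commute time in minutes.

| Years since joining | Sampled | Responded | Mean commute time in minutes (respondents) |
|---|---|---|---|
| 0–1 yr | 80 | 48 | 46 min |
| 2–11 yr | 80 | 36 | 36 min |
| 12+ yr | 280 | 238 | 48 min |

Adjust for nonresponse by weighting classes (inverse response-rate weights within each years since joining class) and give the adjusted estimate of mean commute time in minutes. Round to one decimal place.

Response rates by class: 0–1 yr 48/80 = 60%, 2–11 yr 36/80 = 45%, 12+ yr 238/280 = 85%.
With weight = n_sampled/n_responded per class, the weighted class total is n_sampled:
  0–1 yr: 80 × 46 = 3680
  2–11 yr: 80 × 36 = 2880
  12+ yr: 280 × 48 = 13,440
Adjusted estimate = 20,000 / 440 = 45.4545 → 45.5.

45.5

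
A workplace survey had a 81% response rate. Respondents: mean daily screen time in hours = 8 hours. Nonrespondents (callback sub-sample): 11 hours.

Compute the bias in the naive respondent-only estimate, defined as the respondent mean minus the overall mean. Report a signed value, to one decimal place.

-0.6

Nonresponse fraction = 1 − 0.81 = 0.19.
Bias = (nonresponse fraction) × (respondent mean − nonrespondent mean)
     = 0.19 × (8 − 11) = 0.19 × -3 = -0.57.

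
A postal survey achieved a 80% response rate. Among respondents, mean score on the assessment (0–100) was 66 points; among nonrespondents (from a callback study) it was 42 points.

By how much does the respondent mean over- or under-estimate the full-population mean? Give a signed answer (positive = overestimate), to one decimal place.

Nonresponse fraction = 1 − 0.8 = 0.2.
Bias = (nonresponse fraction) × (respondent mean − nonrespondent mean)
     = 0.2 × (66 − 42) = 0.2 × 24 = 4.8.

+4.8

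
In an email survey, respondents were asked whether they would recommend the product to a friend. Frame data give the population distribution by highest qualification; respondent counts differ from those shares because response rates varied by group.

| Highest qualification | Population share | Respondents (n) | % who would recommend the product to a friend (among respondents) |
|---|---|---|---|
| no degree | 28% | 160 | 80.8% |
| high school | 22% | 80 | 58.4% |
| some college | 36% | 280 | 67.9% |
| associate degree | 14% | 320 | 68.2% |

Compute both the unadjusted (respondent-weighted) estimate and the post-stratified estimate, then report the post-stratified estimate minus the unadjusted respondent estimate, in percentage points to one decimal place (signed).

Naive respondent-only estimate (weights = respondent counts):
  (160/840)×80.8 + (80/840)×58.4 + (280/840)×67.9 + (320/840)×68.2 = 69.5667%
Reweighting by population highest qualification shares:
  0.28×80.8 + 0.22×58.4 + 0.36×67.9 + 0.14×68.2 = 69.464%
Difference = 69.464 − 69.5667 = -0.1027 pp.

-0.1 percentage points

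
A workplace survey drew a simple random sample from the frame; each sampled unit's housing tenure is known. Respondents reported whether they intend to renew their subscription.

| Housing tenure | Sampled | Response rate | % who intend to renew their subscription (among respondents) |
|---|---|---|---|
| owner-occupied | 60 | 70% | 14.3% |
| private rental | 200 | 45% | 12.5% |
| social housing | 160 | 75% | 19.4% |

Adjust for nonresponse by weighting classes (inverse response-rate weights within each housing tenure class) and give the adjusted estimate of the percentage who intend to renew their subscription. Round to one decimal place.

15.4%

Each respondent's weight = sampled/responded in their class; summing within a class gives n_sampled, so:
  owner-occupied: 60 × 14.3 = 858
  private rental: 200 × 12.5 = 2500
  social housing: 160 × 19.4 = 3104
Adjusted estimate = 6462 / 420 = 15.3857 → 15.4%.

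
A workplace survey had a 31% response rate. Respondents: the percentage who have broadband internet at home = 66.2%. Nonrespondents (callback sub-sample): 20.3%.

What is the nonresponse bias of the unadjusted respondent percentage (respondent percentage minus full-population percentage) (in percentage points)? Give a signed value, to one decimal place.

Nonresponse fraction = 1 − 0.31 = 0.69.
Bias = (nonresponse fraction) × (respondent percentage − nonrespondent percentage)
     = 0.69 × (66.2 − 20.3) = 0.69 × 45.9 = 31.671.

+31.7 percentage points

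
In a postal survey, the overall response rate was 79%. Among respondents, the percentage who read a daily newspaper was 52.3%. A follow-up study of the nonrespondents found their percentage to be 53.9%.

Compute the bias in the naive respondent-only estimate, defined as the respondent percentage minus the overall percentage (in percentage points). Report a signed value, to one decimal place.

Nonresponse fraction = 1 − 0.79 = 0.21.
Bias = (nonresponse fraction) × (respondent percentage − nonrespondent percentage)
     = 0.21 × (52.3 − 53.9) = 0.21 × -1.6 = -0.336.

-0.3 percentage points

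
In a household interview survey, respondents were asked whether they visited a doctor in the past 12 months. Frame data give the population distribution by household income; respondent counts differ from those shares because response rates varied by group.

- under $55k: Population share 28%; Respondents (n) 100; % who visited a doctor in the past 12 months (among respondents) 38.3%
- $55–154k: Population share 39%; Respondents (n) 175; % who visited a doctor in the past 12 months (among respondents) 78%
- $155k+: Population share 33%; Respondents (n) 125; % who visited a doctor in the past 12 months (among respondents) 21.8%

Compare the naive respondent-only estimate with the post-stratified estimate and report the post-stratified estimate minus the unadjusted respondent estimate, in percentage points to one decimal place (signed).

-2.2 percentage points

Unadjusted (pooled respondent) estimate weights by respondent counts:
  (100/400)×38.3 + (175/400)×78 + (125/400)×21.8 = 50.5125%
Reweighting by population household income shares:
  0.28×38.3 + 0.39×78 + 0.33×21.8 = 48.338%
Difference = 48.338 − 50.5125 = -2.1745 pp.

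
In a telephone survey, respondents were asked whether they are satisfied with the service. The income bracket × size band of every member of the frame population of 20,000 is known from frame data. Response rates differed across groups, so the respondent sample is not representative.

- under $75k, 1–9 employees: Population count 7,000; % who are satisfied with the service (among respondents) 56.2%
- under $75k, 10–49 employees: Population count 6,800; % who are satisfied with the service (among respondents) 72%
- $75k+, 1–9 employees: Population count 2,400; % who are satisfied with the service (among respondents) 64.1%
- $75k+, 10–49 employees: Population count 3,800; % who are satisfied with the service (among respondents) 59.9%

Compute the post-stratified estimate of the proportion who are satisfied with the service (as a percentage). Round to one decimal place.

Post-stratification weights by population share, not respondent share:
  under $75k, 1–9 employees: (7,000/20,000) × 56.2 = 19.67
  under $75k, 10–49 employees: (6,800/20,000) × 72 = 24.48
  $75k+, 1–9 employees: (2,400/20,000) × 64.1 = 7.692
  $75k+, 10–49 employees: (3,800/20,000) × 59.9 = 11.381
Post-stratified estimate = 63.223 → 63.2%.

63.2%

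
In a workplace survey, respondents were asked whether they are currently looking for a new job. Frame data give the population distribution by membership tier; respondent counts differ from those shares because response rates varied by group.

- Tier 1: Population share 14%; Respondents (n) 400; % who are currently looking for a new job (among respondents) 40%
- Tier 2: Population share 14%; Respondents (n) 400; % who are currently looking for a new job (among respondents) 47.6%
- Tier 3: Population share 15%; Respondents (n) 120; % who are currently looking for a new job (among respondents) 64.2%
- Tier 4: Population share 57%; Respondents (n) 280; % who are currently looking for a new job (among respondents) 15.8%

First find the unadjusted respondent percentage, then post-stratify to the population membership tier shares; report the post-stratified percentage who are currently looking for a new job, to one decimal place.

30.9%

Unadjusted (pooled respondent) estimate weights by respondent counts:
  (400/1200)×40 + (400/1200)×47.6 + (120/1200)×64.2 + (280/1200)×15.8 = 39.3067%
Post-stratified estimate weights by population shares:
  0.14×40 + 0.14×47.6 + 0.15×64.2 + 0.57×15.8 = 30.9%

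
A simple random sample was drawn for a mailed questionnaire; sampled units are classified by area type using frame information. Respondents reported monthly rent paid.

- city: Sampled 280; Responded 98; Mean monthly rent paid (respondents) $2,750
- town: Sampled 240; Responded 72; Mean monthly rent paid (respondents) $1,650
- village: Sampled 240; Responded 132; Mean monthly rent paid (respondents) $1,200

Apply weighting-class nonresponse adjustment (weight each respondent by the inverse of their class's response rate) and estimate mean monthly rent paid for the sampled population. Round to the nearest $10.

$1,910

Class response rates: city 98/280 = 35%, town 72/240 = 30%, village 132/240 = 55%.
Weighting each respondent by the inverse class response rate inflates each class back to its sampled size, so the class weight is n_sampled:
  city: 280 × 2750 = 770,000
  town: 240 × 1650 = 396,000
  village: 240 × 1200 = 288,000
Adjusted estimate = 1,454,000 / 760 = 1913.16 → $1,910.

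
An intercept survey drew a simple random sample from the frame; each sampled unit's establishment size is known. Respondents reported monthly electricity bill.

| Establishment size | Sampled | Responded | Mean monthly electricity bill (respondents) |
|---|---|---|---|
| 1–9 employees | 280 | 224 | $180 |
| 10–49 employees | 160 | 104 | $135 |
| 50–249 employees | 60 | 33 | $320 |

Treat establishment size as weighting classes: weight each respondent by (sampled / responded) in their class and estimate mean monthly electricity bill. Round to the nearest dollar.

Response rates by class: 1–9 employees 224/280 = 80%, 10–49 employees 104/160 = 65%, 50–249 employees 33/60 = 55%.
Weighting each respondent by the inverse class response rate inflates each class back to its sampled size, so the class weight is n_sampled:
  1–9 employees: 280 × 180 = 50,400
  10–49 employees: 160 × 135 = 21,600
  50–249 employees: 60 × 320 = 19,200
Adjusted estimate = 91,200 / 500 = 182.4 → $182.

$182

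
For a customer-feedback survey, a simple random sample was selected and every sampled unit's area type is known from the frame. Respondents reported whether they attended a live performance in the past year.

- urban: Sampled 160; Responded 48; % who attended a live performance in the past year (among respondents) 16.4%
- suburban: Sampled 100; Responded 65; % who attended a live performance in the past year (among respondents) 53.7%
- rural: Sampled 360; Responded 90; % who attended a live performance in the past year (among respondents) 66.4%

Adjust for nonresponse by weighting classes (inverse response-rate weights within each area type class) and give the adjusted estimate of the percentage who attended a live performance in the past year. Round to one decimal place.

51.4%

Class response rates: urban 48/160 = 30%, suburban 65/100 = 65%, rural 90/360 = 25%.
Inverse-response-rate weighting restores each class to its sampled count, so class totals weight by n_sampled:
  urban: 160 × 16.4 = 2624
  suburban: 100 × 53.7 = 5370
  rural: 360 × 66.4 = 23904
Adjusted estimate = 31898 / 620 = 51.4484 → 51.4%.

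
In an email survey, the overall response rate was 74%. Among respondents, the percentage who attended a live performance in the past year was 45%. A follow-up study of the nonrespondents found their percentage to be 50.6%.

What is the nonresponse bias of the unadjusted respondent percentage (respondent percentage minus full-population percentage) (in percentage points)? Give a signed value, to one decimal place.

Nonresponse fraction = 1 − 0.74 = 0.26.
Bias = (nonresponse fraction) × (respondent percentage − nonrespondent percentage)
     = 0.26 × (45 − 50.6) = 0.26 × -5.6 = -1.456.

-1.5 percentage points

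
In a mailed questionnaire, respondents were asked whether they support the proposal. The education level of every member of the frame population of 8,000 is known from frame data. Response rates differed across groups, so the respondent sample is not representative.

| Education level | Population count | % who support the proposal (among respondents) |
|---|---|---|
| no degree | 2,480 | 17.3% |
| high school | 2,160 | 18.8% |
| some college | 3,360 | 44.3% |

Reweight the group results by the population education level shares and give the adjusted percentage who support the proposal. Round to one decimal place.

29.0%

Reweight to the known education level distribution:
  no degree: (2,480/8,000) × 17.3 = 5.363
  high school: (2,160/8,000) × 18.8 = 5.076
  some college: (3,360/8,000) × 44.3 = 18.606
Post-stratified estimate = 29.045 → 29.0%.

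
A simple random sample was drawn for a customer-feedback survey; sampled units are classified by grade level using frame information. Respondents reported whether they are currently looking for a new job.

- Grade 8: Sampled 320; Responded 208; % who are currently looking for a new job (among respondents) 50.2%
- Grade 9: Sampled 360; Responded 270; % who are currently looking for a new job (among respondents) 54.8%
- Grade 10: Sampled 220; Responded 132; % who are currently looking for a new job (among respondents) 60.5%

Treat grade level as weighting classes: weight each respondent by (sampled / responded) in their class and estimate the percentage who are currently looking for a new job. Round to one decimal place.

54.6%

Response rates by class: Grade 8 208/320 = 65%, Grade 9 270/360 = 75%, Grade 10 132/220 = 60%.
Weighting each respondent by the inverse class response rate inflates each class back to its sampled size, so the class weight is n_sampled:
  Grade 8: 320 × 50.2 = 16,064
  Grade 9: 360 × 54.8 = 19,728
  Grade 10: 220 × 60.5 = 13,310
Adjusted estimate = 49,102 / 900 = 54.5578 → 54.6%.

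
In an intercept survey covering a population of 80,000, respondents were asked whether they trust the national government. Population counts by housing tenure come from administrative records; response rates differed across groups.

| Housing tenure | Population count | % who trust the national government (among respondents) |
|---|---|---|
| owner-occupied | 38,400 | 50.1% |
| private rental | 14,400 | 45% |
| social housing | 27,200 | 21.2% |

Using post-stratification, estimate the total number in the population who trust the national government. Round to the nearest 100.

31,500

Each cell contributes its population count × the respondent rate:
  owner-occupied: 38,400 × 50.1% = 19238.4
  private rental: 14,400 × 45% = 6480
  social housing: 27,200 × 21.2% = 5766.4
Estimated total = 31484.8 → 31,500.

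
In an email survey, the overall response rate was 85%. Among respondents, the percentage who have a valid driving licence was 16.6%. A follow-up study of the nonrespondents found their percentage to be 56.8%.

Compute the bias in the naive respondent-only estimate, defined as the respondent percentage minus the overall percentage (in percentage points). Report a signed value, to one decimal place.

-6.0 percentage points

Nonresponse fraction = 1 − 0.85 = 0.15.
Bias = (nonresponse fraction) × (respondent percentage − nonrespondent percentage)
     = 0.15 × (16.6 − 56.8) = 0.15 × -40.2 = -6.03.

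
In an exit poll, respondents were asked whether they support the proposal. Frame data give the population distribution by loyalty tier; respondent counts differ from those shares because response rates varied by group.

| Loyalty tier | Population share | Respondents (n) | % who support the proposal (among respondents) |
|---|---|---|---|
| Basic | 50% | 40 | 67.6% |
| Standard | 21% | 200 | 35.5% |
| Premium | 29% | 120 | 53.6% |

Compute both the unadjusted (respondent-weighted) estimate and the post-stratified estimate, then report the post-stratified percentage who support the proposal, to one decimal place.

Unadjusted (pooled respondent) estimate weights by respondent counts:
  (40/360)×67.6 + (200/360)×35.5 + (120/360)×53.6 = 45.1%
Reweighting by population loyalty tier shares:
  0.5×67.6 + 0.21×35.5 + 0.29×53.6 = 56.799%

56.8%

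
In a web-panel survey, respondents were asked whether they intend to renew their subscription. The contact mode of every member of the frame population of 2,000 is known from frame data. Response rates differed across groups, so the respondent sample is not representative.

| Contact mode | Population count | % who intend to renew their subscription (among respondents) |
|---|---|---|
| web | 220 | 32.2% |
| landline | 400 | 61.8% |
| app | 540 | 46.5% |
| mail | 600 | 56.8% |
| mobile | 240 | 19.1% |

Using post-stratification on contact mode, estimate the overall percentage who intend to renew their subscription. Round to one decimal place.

Post-stratification weights by population share, not respondent share:
  web: (220/2,000) × 32.2 = 3.542
  landline: (400/2,000) × 61.8 = 12.36
  app: (540/2,000) × 46.5 = 12.555
  mail: (600/2,000) × 56.8 = 17.04
  mobile: (240/2,000) × 19.1 = 2.292
Post-stratified estimate = 47.789 → 47.8%.

47.8%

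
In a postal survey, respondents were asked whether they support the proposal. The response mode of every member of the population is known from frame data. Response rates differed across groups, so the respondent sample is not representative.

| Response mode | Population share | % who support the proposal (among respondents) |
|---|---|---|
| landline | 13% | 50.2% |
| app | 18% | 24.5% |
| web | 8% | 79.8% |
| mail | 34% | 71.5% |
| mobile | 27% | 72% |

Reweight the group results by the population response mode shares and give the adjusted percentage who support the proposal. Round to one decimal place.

Reweight to the known response mode distribution:
  landline: 0.13 × 50.2 = 6.526
  app: 0.18 × 24.5 = 4.41
  web: 0.08 × 79.8 = 6.384
  mail: 0.34 × 71.5 = 24.31
  mobile: 0.27 × 72 = 19.44
Post-stratified estimate = 61.07 → 61.1%.

61.1%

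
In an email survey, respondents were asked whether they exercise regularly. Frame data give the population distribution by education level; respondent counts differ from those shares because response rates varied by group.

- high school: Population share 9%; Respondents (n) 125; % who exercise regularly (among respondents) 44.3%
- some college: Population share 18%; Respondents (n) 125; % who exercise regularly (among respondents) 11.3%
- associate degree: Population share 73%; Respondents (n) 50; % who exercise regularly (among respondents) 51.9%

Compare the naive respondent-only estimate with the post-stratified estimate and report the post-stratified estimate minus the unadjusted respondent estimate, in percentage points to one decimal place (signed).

+12.1 percentage points

Without adjustment, the pooled respondent share is:
  (125/300)×44.3 + (125/300)×11.3 + (50/300)×51.9 = 31.8167%
Post-stratifying to population shares instead:
  0.09×44.3 + 0.18×11.3 + 0.73×51.9 = 43.908%
Difference = 43.908 − 31.8167 = 12.0913 pp.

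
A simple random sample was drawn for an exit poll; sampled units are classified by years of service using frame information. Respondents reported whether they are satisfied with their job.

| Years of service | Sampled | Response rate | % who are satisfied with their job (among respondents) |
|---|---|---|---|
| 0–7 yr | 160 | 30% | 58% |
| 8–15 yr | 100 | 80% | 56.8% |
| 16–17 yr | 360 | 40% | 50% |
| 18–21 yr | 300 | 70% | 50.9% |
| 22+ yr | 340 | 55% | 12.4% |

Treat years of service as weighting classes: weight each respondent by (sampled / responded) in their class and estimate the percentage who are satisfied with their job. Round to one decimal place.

Inverse-response-rate weighting restores each class to its sampled count, so class totals weight by n_sampled:
  0–7 yr: 160 × 58 = 9280
  8–15 yr: 100 × 56.8 = 5680
  16–17 yr: 360 × 50 = 18,000
  18–21 yr: 300 × 50.9 = 15,270
  22+ yr: 340 × 12.4 = 4216
Adjusted estimate = 52,446 / 1,260 = 41.6238 → 41.6%.

41.6%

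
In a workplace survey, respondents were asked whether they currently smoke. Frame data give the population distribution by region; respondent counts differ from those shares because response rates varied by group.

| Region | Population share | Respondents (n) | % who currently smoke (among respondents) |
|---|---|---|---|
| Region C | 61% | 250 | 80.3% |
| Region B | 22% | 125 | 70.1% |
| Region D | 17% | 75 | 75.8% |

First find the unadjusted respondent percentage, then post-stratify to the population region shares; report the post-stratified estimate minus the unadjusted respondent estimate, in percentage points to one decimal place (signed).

+0.6 percentage points

Unadjusted (pooled respondent) estimate weights by respondent counts:
  (250/450)×80.3 + (125/450)×70.1 + (75/450)×75.8 = 76.7167%
Reweighting by population region shares:
  0.61×80.3 + 0.22×70.1 + 0.17×75.8 = 77.291%
Difference = 77.291 − 76.7167 = 0.5743 pp.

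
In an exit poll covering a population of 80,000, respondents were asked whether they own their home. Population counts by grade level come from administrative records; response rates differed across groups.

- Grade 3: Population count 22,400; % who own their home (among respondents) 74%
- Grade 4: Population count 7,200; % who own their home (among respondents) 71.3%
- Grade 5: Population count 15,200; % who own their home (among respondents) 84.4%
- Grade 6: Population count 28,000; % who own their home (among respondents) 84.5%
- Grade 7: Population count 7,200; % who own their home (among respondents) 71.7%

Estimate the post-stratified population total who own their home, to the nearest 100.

63,400

Estimated count per cell = population count × respondent percentage:
  Grade 3: 22,400 × 74% = 16,576
  Grade 4: 7,200 × 71.3% = 5133.6
  Grade 5: 15,200 × 84.4% = 12828.8
  Grade 6: 28,000 × 84.5% = 23,660
  Grade 7: 7,200 × 71.7% = 5162.4
Estimated total = 63360.8 → 63,400.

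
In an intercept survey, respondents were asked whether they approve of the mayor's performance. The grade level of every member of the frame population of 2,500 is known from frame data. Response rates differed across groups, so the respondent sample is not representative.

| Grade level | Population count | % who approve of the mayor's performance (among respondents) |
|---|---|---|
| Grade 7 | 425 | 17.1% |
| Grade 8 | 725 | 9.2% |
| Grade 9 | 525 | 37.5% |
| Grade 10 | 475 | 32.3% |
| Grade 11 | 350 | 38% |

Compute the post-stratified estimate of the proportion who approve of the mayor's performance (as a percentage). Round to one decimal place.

24.9%

Each cell contributes population-share × respondent value:
  Grade 7: (425/2,500) × 17.1 = 2.907
  Grade 8: (725/2,500) × 9.2 = 2.668
  Grade 9: (525/2,500) × 37.5 = 7.875
  Grade 10: (475/2,500) × 32.3 = 6.137
  Grade 11: (350/2,500) × 38 = 5.32
Post-stratified estimate = 24.907 → 24.9%.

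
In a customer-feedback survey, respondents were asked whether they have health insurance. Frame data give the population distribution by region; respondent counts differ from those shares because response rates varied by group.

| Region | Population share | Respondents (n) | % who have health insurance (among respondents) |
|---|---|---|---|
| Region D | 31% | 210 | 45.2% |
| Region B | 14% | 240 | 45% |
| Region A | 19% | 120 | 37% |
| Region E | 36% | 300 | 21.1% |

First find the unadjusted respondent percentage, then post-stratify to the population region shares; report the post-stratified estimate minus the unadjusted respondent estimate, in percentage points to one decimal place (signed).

-0.8 percentage points

Without adjustment, the pooled respondent share is:
  (210/870)×45.2 + (240/870)×45 + (120/870)×37 + (300/870)×21.1 = 35.7034%
Post-stratified estimate weights by population shares:
  0.31×45.2 + 0.14×45 + 0.19×37 + 0.36×21.1 = 34.938%
Difference = 34.938 − 35.7034 = -0.7654 pp.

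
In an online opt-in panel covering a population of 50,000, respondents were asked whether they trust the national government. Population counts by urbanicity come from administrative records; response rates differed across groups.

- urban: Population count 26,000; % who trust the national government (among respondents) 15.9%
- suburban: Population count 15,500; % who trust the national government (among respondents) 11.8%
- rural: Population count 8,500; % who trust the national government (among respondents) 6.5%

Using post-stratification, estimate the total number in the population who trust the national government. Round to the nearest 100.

6,500

Apply each group's respondent rate to its population count:
  urban: 26,000 × 15.9% = 4134
  suburban: 15,500 × 11.8% = 1829
  rural: 8,500 × 6.5% = 552.5
Estimated total = 6515.5 → 6,500.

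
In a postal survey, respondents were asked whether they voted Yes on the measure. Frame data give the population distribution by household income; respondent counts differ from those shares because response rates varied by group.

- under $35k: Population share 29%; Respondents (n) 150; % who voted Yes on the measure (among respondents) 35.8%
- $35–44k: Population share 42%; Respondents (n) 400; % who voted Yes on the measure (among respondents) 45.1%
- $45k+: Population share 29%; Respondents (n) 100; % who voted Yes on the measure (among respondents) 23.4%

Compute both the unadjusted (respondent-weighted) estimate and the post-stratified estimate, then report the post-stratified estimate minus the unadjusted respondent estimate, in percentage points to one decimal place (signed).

Without adjustment, the pooled respondent share is:
  (150/650)×35.8 + (400/650)×45.1 + (100/650)×23.4 = 39.6154%
Post-stratified estimate weights by population shares:
  0.29×35.8 + 0.42×45.1 + 0.29×23.4 = 36.11%
Difference = 36.11 − 39.6154 = -3.5054 pp.

-3.5 percentage points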